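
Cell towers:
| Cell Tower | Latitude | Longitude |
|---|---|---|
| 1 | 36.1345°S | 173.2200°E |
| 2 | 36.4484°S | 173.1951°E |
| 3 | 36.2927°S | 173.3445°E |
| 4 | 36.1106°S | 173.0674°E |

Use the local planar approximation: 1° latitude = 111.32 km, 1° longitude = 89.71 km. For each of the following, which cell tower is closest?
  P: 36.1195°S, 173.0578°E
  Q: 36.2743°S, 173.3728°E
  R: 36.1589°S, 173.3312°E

P→4; Q→3; R→1

P at 36.1195°S, 173.0578°E:
  1: √((-0.0150·111.32)² + (0.1622·89.71)²) = √(2.788232 + 211.730495) = 14.6465 km
  2: √((-0.3289·111.32)² + (0.1373·89.71)²) = √(1340.522606 + 151.712997) = 38.6295 km
  3: √((-0.1732·111.32)² + (0.2867·89.71)²) = √(371.742462 + 661.511044) = 32.1443 km
  4: √((0.0089·111.32)² + (0.0096·89.71)²) = √(0.981582 + 0.741693) = 1.3127 km
  → nearest: 4 (1.3127 km)
Q at 36.2743°S, 173.3728°E:
  1: √((0.1398·111.32)² + (-0.1528·89.71)²) = √(242.192527 + 187.900710) = 20.7387 km
  2: √((-0.1741·111.32)² + (-0.1777·89.71)²) = √(375.615874 + 254.130370) = 25.0947 km
  3: √((-0.0184·111.32)² + (-0.0283·89.71)²) = √(4.195484 + 6.445470) = 3.2620 km
  4: √((0.1637·111.32)² + (-0.3054·89.71)²) = √(332.080790 + 750.619390) = 32.9044 km
  → nearest: 3 (3.2620 km)
R at 36.1589°S, 173.3312°E:
  1: √((0.0244·111.32)² + (-0.1112·89.71)²) = √(7.377786 + 99.515628) = 10.3389 km
  2: √((-0.2895·111.32)² + (-0.1361·89.71)²) = √(1038.588553 + 149.072647) = 34.4625 km
  3: √((-0.1338·111.32)² + (0.0133·89.71)²) = √(221.849586 + 1.423590) = 14.9423 km
  4: √((0.0483·111.32)² + (-0.2638·89.71)²) = √(28.909505 + 560.055796) = 24.2686 km
  → nearest: 1 (10.3389 km)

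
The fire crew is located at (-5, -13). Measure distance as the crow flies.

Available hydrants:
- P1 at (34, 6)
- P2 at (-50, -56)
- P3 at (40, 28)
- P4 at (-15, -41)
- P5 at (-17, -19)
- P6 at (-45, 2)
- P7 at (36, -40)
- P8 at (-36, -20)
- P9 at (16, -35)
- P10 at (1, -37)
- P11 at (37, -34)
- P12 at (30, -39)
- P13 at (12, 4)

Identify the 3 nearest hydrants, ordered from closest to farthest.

Distances from (-5, -13):
P1: 43.4
P2: 62.2
P3: 60.9
P4: 29.7
P5: 13.4
P6: 42.7
P7: 49.1
P8: 31.8
P9: 30.4
P10: 24.7
P11: 47.0
P12: 43.6
P13: 24.0
Sorted: P5 (13.4) < P13 (24.0) < P10 (24.7) < P4 (29.7) < P9 (30.4) < …

P5, P13, P10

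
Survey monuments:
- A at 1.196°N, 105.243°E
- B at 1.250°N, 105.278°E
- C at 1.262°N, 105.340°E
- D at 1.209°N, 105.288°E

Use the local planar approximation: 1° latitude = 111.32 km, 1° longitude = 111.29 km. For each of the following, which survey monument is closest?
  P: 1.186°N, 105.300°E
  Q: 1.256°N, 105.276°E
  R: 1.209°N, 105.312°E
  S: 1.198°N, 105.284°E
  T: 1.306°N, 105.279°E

P→D; Q→B; R→D; S→D; T→B

P at 1.186°N, 105.300°E:
  A: 6.440 km
  B: 7.533 km
  C: 9.560 km
  D: 2.888 km
  → nearest: D (2.888 km)
Q at 1.256°N, 105.276°E:
  A: 7.622 km
  B: 0.704 km
  C: 7.154 km
  D: 5.400 km
  → nearest: B (0.704 km)
R at 1.209°N, 105.312°E:
  A: 7.814 km
  B: 5.929 km
  C: 6.672 km
  D: 2.671 km
  → nearest: D (2.671 km)
S at 1.198°N, 105.284°E:
  A: 4.568 km
  B: 5.827 km
  C: 9.466 km
  D: 1.303 km
  → nearest: D (1.303 km)
T at 1.306°N, 105.279°E:
  A: 12.884 km
  B: 6.235 km
  C: 8.371 km
  D: 10.844 km
  → nearest: B (6.235 km)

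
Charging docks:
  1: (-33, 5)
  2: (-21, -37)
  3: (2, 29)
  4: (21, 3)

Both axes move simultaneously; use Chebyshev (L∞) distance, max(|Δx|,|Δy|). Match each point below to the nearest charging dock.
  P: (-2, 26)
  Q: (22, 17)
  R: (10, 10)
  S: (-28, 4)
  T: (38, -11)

P at (-2, 26):
  1: 31
  2: 63
  3: 4
  4: 23
  → nearest: 3 (4)
Q at (22, 17):
  1: 55
  2: 54
  3: 20
  4: 14
  → nearest: 4 (14)
R at (10, 10):
  1: 43
  2: 47
  3: 19
  4: 11
  → nearest: 4 (11)
S at (-28, 4):
  1: 5
  2: 41
  3: 30
  4: 49
  → nearest: 1 (5)
T at (38, -11):
  1: 71
  2: 59
  3: 40
  4: 17
  → nearest: 4 (17)

P→3; Q→4; R→4; S→1; T→4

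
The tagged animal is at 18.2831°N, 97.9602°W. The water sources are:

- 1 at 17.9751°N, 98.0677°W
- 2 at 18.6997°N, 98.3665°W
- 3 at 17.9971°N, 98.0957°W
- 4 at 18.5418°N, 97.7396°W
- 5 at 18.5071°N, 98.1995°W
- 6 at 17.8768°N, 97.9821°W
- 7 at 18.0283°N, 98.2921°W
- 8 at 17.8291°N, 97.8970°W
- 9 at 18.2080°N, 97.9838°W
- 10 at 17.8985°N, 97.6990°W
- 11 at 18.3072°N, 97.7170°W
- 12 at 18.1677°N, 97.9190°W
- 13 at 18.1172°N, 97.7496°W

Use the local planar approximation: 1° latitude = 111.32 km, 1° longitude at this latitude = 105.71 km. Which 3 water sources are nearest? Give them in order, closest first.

9, 12, 11

Distances from 18.2831°N, 97.9602°W:
1: √((-0.3080·111.32)² + (-0.1075·105.71)²) = √(1175.568197 + 129.136519) = 36.1207 km
2: √((0.4166·111.32)² + (-0.4063·105.71)²) = √(2150.725214 + 1844.700181) = 63.2094 km
3: √((-0.2860·111.32)² + (-0.1355·105.71)²) = √(1013.627680 + 205.168525) = 34.9113 km
4: √((0.2587·111.32)² + (0.2206·105.71)²) = √(829.352681 + 543.804957) = 37.0561 km
5: √((0.2240·111.32)² + (-0.2393·105.71)²) = √(621.788137 + 639.908005) = 35.5204 km
6: √((-0.4063·111.32)² + (-0.0219·105.71)²) = √(2045.691026 + 5.359452) = 45.2885 km
7: √((-0.2548·111.32)² + (-0.3319·105.71)²) = √(804.535557 + 1230.967680) = 45.1166 km
8: √((-0.4540·111.32)² + (0.0632·105.71)²) = √(2554.218823 + 44.634051) = 50.9789 km
9: √((-0.0751·111.32)² + (-0.0236·105.71)²) = √(69.891807 + 6.223807) = 8.7244 km
10: √((-0.3846·111.32)² + (0.2612·105.71)²) = √(1833.010510 + 762.392282) = 50.9451 km
11: √((0.0241·111.32)² + (0.2432·105.71)²) = √(7.197480 + 660.935816) = 25.8483 km
12: √((-0.1154·111.32)² + (0.0412·105.71)²) = √(165.028143 + 18.968220) = 13.5645 km
13: √((-0.1659·111.32)² + (0.2106·105.71)²) = √(341.066581 + 495.620064) = 28.9255 km
Sorted: 9 (8.7244 km) < 12 (13.5645 km) < 11 (25.8483 km) < 13 (28.9255 km) < 3 (34.9113 km) < …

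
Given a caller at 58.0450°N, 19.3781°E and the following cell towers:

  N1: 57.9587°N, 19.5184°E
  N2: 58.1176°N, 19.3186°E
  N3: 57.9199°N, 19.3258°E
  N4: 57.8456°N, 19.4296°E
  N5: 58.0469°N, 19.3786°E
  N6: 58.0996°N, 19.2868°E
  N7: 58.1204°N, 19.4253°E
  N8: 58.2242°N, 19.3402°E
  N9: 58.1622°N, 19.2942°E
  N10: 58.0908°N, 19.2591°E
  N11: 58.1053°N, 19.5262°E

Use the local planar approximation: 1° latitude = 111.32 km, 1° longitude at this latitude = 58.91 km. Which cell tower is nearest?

Distances from 58.0450°N, 19.3781°E:
N1: √((-0.0863·111.32)² + (0.1403·58.91)²) = √(92.292835 + 68.311432) = 12.6730 km
N2: √((0.0726·111.32)² + (-0.0595·58.91)²) = √(65.316008 + 12.286041) = 8.8092 km
N3: √((-0.1251·111.32)² + (-0.0523·58.91)²) = √(193.937152 + 9.492518) = 14.2629 km
N4: √((-0.1994·111.32)² + (0.0515·58.91)²) = √(492.716043 + 9.204337) = 22.4036 km
N5: √((0.0019·111.32)² + (0.0005·58.91)²) = √(0.044736 + 0.000868) = 0.2135 km
N6: √((0.0546·111.32)² + (-0.0913·58.91)²) = √(36.942959 + 28.928079) = 8.1161 km
N7: √((0.0754·111.32)² + (0.0472·58.91)²) = √(70.451312 + 7.731469) = 8.8421 km
N8: √((0.1792·111.32)² + (-0.0379·58.91)²) = √(397.944408 + 4.984900) = 20.0731 km
N9: √((0.1172·111.32)² + (-0.0839·58.91)²) = √(170.216485 + 24.428791) = 13.9515 km
N10: √((0.0458·111.32)² + (-0.1190·58.91)²) = √(25.994254 + 49.144166) = 8.6682 km
N11: √((0.0603·111.32)² + (0.1481·58.91)²) = √(45.058945 + 76.118139) = 11.0080 km
Minimum: N5 at 0.2135 km.

N5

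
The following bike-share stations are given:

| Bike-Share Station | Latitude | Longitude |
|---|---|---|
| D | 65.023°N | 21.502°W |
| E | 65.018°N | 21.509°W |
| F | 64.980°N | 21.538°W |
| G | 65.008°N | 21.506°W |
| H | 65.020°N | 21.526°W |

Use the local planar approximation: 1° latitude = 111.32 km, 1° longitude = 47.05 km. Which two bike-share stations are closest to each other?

D and E

Pairwise distances:
D–E: √((-0.005·111.32)² + (-0.007·47.05)²) = √(0.30980 + 0.10847) = 0.647 km
D–F: √((-0.043·111.32)² + (-0.036·47.05)²) = √(22.91307 + 2.86896) = 5.078 km
D–G: √((-0.015·111.32)² + (-0.004·47.05)²) = √(2.78823 + 0.03542) = 1.680 km
D–H: √((-0.003·111.32)² + (-0.024·47.05)²) = √(0.11153 + 1.27509) = 1.178 km
E–F: √((-0.038·111.32)² + (-0.029·47.05)²) = √(17.89425 + 1.86172) = 4.445 km
E–G: √((-0.010·111.32)² + (0.003·47.05)²) = √(1.23921 + 0.01992) = 1.122 km
E–H: √((0.002·111.32)² + (-0.017·47.05)²) = √(0.04957 + 0.63976) = 0.830 km
F–G: √((0.028·111.32)² + (0.032·47.05)²) = √(9.71544 + 2.26683) = 3.462 km
F–H: √((0.040·111.32)² + (0.012·47.05)²) = √(19.82743 + 0.31877) = 4.488 km
G–H: √((0.012·111.32)² + (-0.020·47.05)²) = √(1.78447 + 0.88548) = 1.634 km
Closest pair: D–E at 0.647 km.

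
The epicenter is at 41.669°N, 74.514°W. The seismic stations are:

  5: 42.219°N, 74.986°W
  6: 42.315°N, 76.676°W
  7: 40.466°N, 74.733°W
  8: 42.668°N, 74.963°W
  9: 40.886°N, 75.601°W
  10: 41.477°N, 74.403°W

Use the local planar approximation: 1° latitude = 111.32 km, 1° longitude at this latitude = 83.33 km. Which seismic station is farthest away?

6

Distances from 41.669°N, 74.514°W:
5: 72.771 km
6: 193.982 km
7: 135.156 km
8: 117.334 km
9: 125.707 km
10: 23.289 km
Maximum: 6 at 193.982 km.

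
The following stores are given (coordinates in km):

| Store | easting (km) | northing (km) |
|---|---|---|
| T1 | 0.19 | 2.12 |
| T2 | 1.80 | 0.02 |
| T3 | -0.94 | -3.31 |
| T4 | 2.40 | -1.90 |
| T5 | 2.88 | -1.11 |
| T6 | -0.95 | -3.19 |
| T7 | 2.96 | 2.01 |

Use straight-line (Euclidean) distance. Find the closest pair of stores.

T3 and T6

Pairwise distances:
T1–T2: 2.65 km
T1–T3: 5.55 km
T1–T4: 4.59 km
T1–T5: 4.20 km
T1–T6: 5.43 km
T1–T7: 2.77 km
T2–T3: 4.31 km
T2–T4: 2.01 km
T2–T5: 1.56 km
T2–T6: 4.23 km
T2–T7: 2.30 km
T3–T4: 3.63 km
T3–T5: 4.41 km
T3–T6: 0.12 km
T3–T7: 6.60 km
T4–T5: 0.92 km
T4–T6: 3.59 km
T4–T7: 3.95 km
T5–T6: 4.36 km
T5–T7: 3.12 km
T6–T7: 6.51 km
Closest pair: T3–T6 at 0.12 km.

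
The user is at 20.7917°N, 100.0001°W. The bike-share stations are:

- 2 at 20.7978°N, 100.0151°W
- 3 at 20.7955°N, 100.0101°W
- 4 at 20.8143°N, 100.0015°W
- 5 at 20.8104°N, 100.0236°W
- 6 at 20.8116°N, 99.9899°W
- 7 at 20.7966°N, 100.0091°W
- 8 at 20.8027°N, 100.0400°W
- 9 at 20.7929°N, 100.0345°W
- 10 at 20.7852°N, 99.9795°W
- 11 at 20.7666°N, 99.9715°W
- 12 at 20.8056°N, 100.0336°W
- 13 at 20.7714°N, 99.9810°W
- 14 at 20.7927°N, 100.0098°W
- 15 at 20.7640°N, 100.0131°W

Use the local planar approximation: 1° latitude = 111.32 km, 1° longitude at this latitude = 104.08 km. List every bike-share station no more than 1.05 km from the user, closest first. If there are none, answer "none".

Distances from 20.7917°N, 100.0001°W:
2: 1.7025 km
3: 1.1235 km
4: 2.5200 km
5: 3.2118 km
6: 2.4565 km
7: 1.0840 km
8: 4.3296 km
9: 3.5828 km
10: 2.2629 km
11: 4.0826 km
12: 3.8146 km
13: 3.0097 km
14: 1.0157 km
15: 3.3674 km
Threshold 1.05 km: 14 (1.0157 km) is within range.

14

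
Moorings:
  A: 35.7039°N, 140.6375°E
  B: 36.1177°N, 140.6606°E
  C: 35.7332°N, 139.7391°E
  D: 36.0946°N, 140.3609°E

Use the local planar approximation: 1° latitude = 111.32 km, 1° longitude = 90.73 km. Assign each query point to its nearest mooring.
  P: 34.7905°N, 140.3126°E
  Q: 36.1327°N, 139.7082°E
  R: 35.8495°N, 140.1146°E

P→A; Q→C; R→D

P at 34.7905°N, 140.3126°E:
  A: 105.8665 km
  B: 151.0800 km
  C: 117.1332 km
  D: 145.2385 km
  → nearest: A (105.8665 km)
Q at 36.1327°N, 139.7082°E:
  A: 96.8897 km
  B: 86.4274 km
  C: 44.5606 km
  D: 59.3712 km
  → nearest: C (44.5606 km)
R at 35.8495°N, 140.1146°E:
  A: 50.1350 km
  B: 57.8399 km
  C: 36.4461 km
  D: 35.2679 km
  → nearest: D (35.2679 km)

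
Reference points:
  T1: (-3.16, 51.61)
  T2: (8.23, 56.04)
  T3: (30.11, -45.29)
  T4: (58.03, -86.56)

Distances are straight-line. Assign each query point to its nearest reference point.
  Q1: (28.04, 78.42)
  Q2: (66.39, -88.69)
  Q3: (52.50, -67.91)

Q1 at (28.04, 78.42):
  T1: √((-31.20)² + (-26.81)²) = √(973.4400 + 718.7761) = 41.14
  T2: √((-19.81)² + (-22.38)²) = √(392.4361 + 500.8644) = 29.89
  T3: √((2.07)² + (-123.71)²) = √(4.2849 + 15304.1641) = 123.73
  T4: √((29.99)² + (-164.98)²) = √(899.4001 + 27218.4004) = 167.68
  → nearest: T2 (29.89)
Q2 at (66.39, -88.69):
  T1: √((-69.55)² + (140.30)²) = √(4837.2025 + 19684.0900) = 156.59
  T2: √((-58.16)² + (144.73)²) = √(3382.5856 + 20946.7729) = 155.98
  T3: √((-36.28)² + (43.40)²) = √(1316.2384 + 1883.5600) = 56.57
  T4: √((-8.36)² + (2.13)²) = √(69.8896 + 4.5369) = 8.63
  → nearest: T4 (8.63)
Q3 at (52.50, -67.91):
  T1: √((-55.66)² + (119.52)²) = √(3098.0356 + 14285.0304) = 131.84
  T2: √((-44.27)² + (123.95)²) = √(1959.8329 + 15363.6025) = 131.62
  T3: √((-22.39)² + (22.62)²) = √(501.3121 + 511.6644) = 31.83
  T4: √((5.53)² + (-18.65)²) = √(30.5809 + 347.8225) = 19.45
  → nearest: T4 (19.45)

Q1→T2; Q2→T4; Q3→T4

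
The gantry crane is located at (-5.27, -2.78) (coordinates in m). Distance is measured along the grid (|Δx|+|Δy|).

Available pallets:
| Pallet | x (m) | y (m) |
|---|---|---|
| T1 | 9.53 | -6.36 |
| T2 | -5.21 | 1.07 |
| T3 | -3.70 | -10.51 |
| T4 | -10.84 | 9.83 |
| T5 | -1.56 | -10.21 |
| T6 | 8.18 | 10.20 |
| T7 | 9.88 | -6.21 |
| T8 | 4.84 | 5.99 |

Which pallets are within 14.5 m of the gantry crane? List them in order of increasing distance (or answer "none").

Distances from (-5.27, -2.78):
T1: 18.38 m
T2: 3.91 m
T3: 9.30 m
T4: 18.18 m
T5: 11.14 m
T6: 26.43 m
T7: 18.58 m
T8: 18.88 m
Threshold 14.5 m: T2 (3.91 m), T3 (9.30 m), T5 (11.14 m) are within range.

T2, T3, T5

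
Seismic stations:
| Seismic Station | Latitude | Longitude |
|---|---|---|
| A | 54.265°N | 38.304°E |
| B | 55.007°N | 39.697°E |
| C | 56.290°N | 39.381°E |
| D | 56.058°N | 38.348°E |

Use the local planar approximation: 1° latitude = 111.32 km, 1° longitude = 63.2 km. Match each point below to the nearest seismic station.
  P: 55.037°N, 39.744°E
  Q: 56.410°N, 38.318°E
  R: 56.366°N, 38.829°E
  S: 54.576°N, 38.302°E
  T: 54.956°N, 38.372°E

P→B; Q→D; R→C; S→A; T→A

P at 55.037°N, 39.744°E:
  A: 125.172 km
  B: 4.469 km
  C: 141.358 km
  D: 143.882 km
  → nearest: B (4.469 km)
Q at 56.410°N, 38.318°E:
  A: 238.783 km
  B: 178.853 km
  C: 68.497 km
  D: 39.230 km
  → nearest: D (39.230 km)
R at 56.366°N, 38.829°E:
  A: 236.225 km
  B: 160.923 km
  C: 35.898 km
  D: 45.822 km
  → nearest: C (35.898 km)
S at 54.576°N, 38.302°E:
  A: 34.621 km
  B: 100.374 km
  C: 202.622 km
  D: 165.002 km
  → nearest: A (34.621 km)
T at 54.956°N, 38.372°E:
  A: 77.042 km
  B: 83.932 km
  C: 161.614 km
  D: 122.684 km
  → nearest: A (77.042 km)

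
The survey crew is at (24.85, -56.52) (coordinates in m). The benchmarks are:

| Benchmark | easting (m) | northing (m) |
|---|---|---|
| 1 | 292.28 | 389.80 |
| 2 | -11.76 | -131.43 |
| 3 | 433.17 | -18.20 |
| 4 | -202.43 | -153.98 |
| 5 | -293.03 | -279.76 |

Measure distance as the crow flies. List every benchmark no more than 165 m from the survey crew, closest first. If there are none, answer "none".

Distances from (24.85, -56.52):
1: √((267.43)² + (446.32)²) = √(71518.8049 + 199201.5424) = 520.31 m
2: √((-36.61)² + (-74.91)²) = √(1340.2921 + 5611.5081) = 83.38 m
3: √((408.32)² + (38.32)²) = √(166725.2224 + 1468.4224) = 410.11 m
4: √((-227.28)² + (-97.46)²) = √(51656.1984 + 9498.4516) = 247.29 m
5: √((-317.88)² + (-223.24)²) = √(101047.6944 + 49836.0976) = 388.44 m
Threshold 165 m: 2 (83.38 m) is within range.

2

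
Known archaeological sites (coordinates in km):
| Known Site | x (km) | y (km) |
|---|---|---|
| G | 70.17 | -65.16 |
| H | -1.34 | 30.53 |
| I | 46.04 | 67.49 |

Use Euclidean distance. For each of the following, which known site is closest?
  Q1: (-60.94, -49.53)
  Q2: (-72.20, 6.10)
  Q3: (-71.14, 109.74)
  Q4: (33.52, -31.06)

Q1 at (-60.94, -49.53):
  G: √((131.11)² + (-15.63)²) = √(17189.8321 + 244.2969) = 132.04 km
  H: √((59.60)² + (80.06)²) = √(3552.1600 + 6409.6036) = 99.81 km
  I: √((106.98)² + (117.02)²) = √(11444.7204 + 13693.6804) = 158.55 km
  → nearest: H (99.81 km)
Q2 at (-72.20, 6.10):
  G: √((142.37)² + (-71.26)²) = √(20269.2169 + 5077.9876) = 159.21 km
  H: √((70.86)² + (24.43)²) = √(5021.1396 + 596.8249) = 74.95 km
  I: √((118.24)² + (61.39)²) = √(13980.6976 + 3768.7321) = 133.23 km
  → nearest: H (74.95 km)
Q3 at (-71.14, 109.74):
  G: √((141.31)² + (-174.90)²) = √(19968.5161 + 30590.0100) = 224.85 km
  H: √((69.80)² + (-79.21)²) = √(4872.0400 + 6274.2241) = 105.58 km
  I: √((117.18)² + (-42.25)²) = √(13731.1524 + 1785.0625) = 124.56 km
  → nearest: H (105.58 km)
Q4 at (33.52, -31.06):
  G: √((36.65)² + (-34.10)²) = √(1343.2225 + 1162.8100) = 50.06 km
  H: √((-34.86)² + (61.59)²) = √(1215.2196 + 3793.3281) = 70.77 km
  I: √((12.52)² + (98.55)²) = √(156.7504 + 9712.1025) = 99.34 km
  → nearest: G (50.06 km)

Q1→H; Q2→H; Q3→H; Q4→G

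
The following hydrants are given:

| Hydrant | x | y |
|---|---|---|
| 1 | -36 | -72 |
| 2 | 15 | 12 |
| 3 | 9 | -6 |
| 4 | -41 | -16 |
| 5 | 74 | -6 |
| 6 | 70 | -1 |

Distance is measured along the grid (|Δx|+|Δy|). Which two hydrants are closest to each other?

5 and 6

Pairwise distances:
5–6: 9
2–3: 24
3–4: 60
1–4: 61
3–5: 65
3–6: 66
2–6: 68
2–5: 77
2–4: 84
1–3: 111
4–5: 125
4–6: 126
1–2: 135
1–5: 176
1–6: 177
Closest pair: 5–6 at 9.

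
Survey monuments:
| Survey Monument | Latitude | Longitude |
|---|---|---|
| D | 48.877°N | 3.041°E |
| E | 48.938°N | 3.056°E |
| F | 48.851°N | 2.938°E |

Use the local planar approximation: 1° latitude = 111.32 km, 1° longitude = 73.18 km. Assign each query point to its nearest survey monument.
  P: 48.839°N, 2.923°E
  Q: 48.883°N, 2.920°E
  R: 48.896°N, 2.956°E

P at 48.839°N, 2.923°E:
  D: √((0.038·111.32)² + (0.118·73.18)²) = √(17.89425 + 74.56737) = 9.616 km
  E: √((0.099·111.32)² + (0.133·73.18)²) = √(121.45539 + 94.73012) = 14.703 km
  F: √((0.012·111.32)² + (0.015·73.18)²) = √(1.78447 + 1.20495) = 1.729 km
  → nearest: F (1.729 km)
Q at 48.883°N, 2.920°E:
  D: √((-0.006·111.32)² + (0.121·73.18)²) = √(0.44612 + 78.40713) = 8.880 km
  E: √((0.055·111.32)² + (0.136·73.18)²) = √(37.48623 + 99.05186) = 11.685 km
  F: √((-0.032·111.32)² + (0.018·73.18)²) = √(12.68955 + 1.73512) = 3.798 km
  → nearest: F (3.798 km)
R at 48.896°N, 2.956°E:
  D: √((-0.019·111.32)² + (0.085·73.18)²) = √(4.47356 + 38.69213) = 6.570 km
  E: √((0.042·111.32)² + (0.100·73.18)²) = √(21.85974 + 53.55312) = 8.684 km
  F: √((-0.045·111.32)² + (-0.018·73.18)²) = √(25.09409 + 1.73512) = 5.180 km
  → nearest: F (5.180 km)

P→F; Q→F; R→F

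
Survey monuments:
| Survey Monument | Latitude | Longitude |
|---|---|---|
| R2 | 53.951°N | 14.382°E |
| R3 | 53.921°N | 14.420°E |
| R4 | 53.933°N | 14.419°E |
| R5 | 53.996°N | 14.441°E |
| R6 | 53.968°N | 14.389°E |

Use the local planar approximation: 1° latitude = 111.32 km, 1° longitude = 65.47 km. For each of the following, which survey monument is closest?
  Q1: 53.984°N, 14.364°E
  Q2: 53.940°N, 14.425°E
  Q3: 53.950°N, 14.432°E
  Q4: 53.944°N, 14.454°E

Q1→R6; Q2→R4; Q3→R4; Q4→R4

Q1 at 53.984°N, 14.364°E:
  R2: √((-0.033·111.32)² + (0.018·65.47)²) = √(13.49504 + 1.38877) = 3.858 km
  R3: √((-0.063·111.32)² + (0.056·65.47)²) = √(49.18441 + 13.44190) = 7.914 km
  R4: √((-0.051·111.32)² + (0.055·65.47)²) = √(32.23196 + 12.96612) = 6.723 km
  R5: √((0.012·111.32)² + (0.077·65.47)²) = √(1.78447 + 25.41360) = 5.215 km
  R6: √((-0.016·111.32)² + (0.025·65.47)²) = √(3.17239 + 2.67895) = 2.419 km
  → nearest: R6 (2.419 km)
Q2 at 53.940°N, 14.425°E:
  R2: √((0.011·111.32)² + (-0.043·65.47)²) = √(1.49945 + 7.92541) = 3.070 km
  R3: √((-0.019·111.32)² + (-0.005·65.47)²) = √(4.47356 + 0.10716) = 2.140 km
  R4: √((-0.007·111.32)² + (-0.006·65.47)²) = √(0.60721 + 0.15431) = 0.873 km
  R5: √((0.056·111.32)² + (0.016·65.47)²) = √(38.86176 + 1.09730) = 6.321 km
  R6: √((0.028·111.32)² + (-0.036·65.47)²) = √(9.71544 + 5.55507) = 3.908 km
  → nearest: R4 (0.873 km)
Q3 at 53.950°N, 14.432°E:
  R2: √((0.001·111.32)² + (-0.050·65.47)²) = √(0.01239 + 10.71580) = 3.275 km
  R3: √((-0.029·111.32)² + (-0.012·65.47)²) = √(10.42179 + 0.61723) = 3.323 km
  R4: √((-0.017·111.32)² + (-0.013·65.47)²) = √(3.58133 + 0.72439) = 2.075 km
  R5: √((0.046·111.32)² + (0.009·65.47)²) = √(26.22177 + 0.34719) = 5.155 km
  R6: √((0.018·111.32)² + (-0.043·65.47)²) = √(4.01505 + 7.92541) = 3.455 km
  → nearest: R4 (2.075 km)
Q4 at 53.944°N, 14.454°E:
  R2: √((0.007·111.32)² + (-0.072·65.47)²) = √(0.60721 + 22.22029) = 4.778 km
  R3: √((-0.023·111.32)² + (-0.034·65.47)²) = √(6.55544 + 4.95499) = 3.393 km
  R4: √((-0.011·111.32)² + (-0.035·65.47)²) = √(1.49945 + 5.25074) = 2.598 km
  R5: √((0.052·111.32)² + (-0.013·65.47)²) = √(33.50835 + 0.72439) = 5.851 km
  R6: √((0.024·111.32)² + (-0.065·65.47)²) = √(7.13787 + 18.10971) = 5.025 km
  → nearest: R4 (2.598 km)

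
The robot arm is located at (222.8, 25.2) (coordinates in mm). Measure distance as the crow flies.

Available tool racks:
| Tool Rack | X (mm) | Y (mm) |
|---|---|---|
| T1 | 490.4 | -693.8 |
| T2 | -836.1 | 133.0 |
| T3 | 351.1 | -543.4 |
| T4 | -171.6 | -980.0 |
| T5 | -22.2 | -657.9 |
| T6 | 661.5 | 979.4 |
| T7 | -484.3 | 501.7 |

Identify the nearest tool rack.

Distances from (222.8, 25.2):
T1: √((267.6)² + (-719.0)²) = √(71609.760 + 516961.000) = 767.2 mm
T2: √((-1058.9)² + (107.8)²) = √(1121269.210 + 11620.840) = 1064.4 mm
T3: √((128.3)² + (-568.6)²) = √(16460.890 + 323305.960) = 582.9 mm
T4: √((-394.4)² + (-1005.2)²) = √(155551.360 + 1010427.040) = 1079.8 mm
T5: √((-245.0)² + (-683.1)²) = √(60025.000 + 466625.610) = 725.7 mm
T6: √((438.7)² + (954.2)²) = √(192457.690 + 910497.640) = 1050.2 mm
T7: √((-707.1)² + (476.5)²) = √(499990.410 + 227052.250) = 852.7 mm
Minimum: T3 at 582.9 mm.

T3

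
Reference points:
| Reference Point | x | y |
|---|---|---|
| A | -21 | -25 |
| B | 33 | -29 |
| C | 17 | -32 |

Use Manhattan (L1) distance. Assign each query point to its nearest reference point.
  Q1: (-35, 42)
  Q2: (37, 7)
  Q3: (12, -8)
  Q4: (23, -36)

Q1 at (-35, 42):
  A: 81
  B: 139
  C: 126
  → nearest: A (81)
Q2 at (37, 7):
  A: 90
  B: 40
  C: 59
  → nearest: B (40)
Q3 at (12, -8):
  A: 50
  B: 42
  C: 29
  → nearest: C (29)
Q4 at (23, -36):
  A: 55
  B: 17
  C: 10
  → nearest: C (10)

Q1→A; Q2→B; Q3→C; Q4→C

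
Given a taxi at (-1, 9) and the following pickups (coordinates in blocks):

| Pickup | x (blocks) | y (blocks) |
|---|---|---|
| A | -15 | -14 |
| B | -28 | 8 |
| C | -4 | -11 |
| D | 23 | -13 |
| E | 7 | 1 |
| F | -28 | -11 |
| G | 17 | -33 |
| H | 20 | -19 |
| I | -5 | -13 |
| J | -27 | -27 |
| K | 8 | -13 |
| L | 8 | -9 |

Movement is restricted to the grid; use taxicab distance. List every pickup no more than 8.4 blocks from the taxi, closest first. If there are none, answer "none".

none

Distances from (-1, 9):
A: |-14| + |-23| = 14 + 23 = 37 blocks
B: |-27| + |-1| = 27 + 1 = 28 blocks
C: |-3| + |-20| = 3 + 20 = 23 blocks
D: |24| + |-22| = 24 + 22 = 46 blocks
E: |8| + |-8| = 8 + 8 = 16 blocks
F: |-27| + |-20| = 27 + 20 = 47 blocks
G: |18| + |-42| = 18 + 42 = 60 blocks
H: |21| + |-28| = 21 + 28 = 49 blocks
I: |-4| + |-22| = 4 + 22 = 26 blocks
J: |-26| + |-36| = 26 + 36 = 62 blocks
K: |9| + |-22| = 9 + 22 = 31 blocks
L: |9| + |-18| = 9 + 18 = 27 blocks
Threshold 8.4 blocks: none within range.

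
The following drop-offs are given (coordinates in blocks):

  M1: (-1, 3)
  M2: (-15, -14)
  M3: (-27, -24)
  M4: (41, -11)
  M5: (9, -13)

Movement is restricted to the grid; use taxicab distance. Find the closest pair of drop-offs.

M2 and M3

Pairwise distances:
M1–M2: 31 blocks
M1–M3: 53 blocks
M1–M4: 56 blocks
M1–M5: 26 blocks
M2–M3: 22 blocks
M2–M4: 59 blocks
M2–M5: 25 blocks
M3–M4: 81 blocks
M3–M5: 47 blocks
M4–M5: 34 blocks
Closest pair: M2–M3 at 22 blocks.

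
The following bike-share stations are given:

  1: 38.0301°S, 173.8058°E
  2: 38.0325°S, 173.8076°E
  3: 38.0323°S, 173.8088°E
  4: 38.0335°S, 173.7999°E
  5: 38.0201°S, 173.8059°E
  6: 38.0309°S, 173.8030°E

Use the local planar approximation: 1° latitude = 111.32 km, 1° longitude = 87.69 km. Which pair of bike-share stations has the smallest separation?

Pairwise distances:
2–3: √((0.0002·111.32)² + (0.0012·87.69)²) = √(0.000496 + 0.011073) = 0.1076 km
1–6: √((-0.0008·111.32)² + (-0.0028·87.69)²) = √(0.007931 + 0.060286) = 0.2612 km
1–2: √((-0.0024·111.32)² + (0.0018·87.69)²) = √(0.071379 + 0.024914) = 0.3103 km
1–3: √((-0.0022·111.32)² + (0.0030·87.69)²) = √(0.059978 + 0.069206) = 0.3594 km
4–6: √((0.0026·111.32)² + (0.0031·87.69)²) = √(0.083771 + 0.073896) = 0.3971 km
2–6: √((0.0016·111.32)² + (-0.0046·87.69)²) = √(0.031724 + 0.162711) = 0.4409 km
3–6: √((0.0014·111.32)² + (-0.0058·87.69)²) = √(0.024289 + 0.258676) = 0.5319 km
1–4: √((-0.0034·111.32)² + (-0.0059·87.69)²) = √(0.143253 + 0.267673) = 0.6410 km
2–4: √((-0.0010·111.32)² + (-0.0077·87.69)²) = √(0.012392 + 0.455913) = 0.6843 km
3–4: √((-0.0012·111.32)² + (-0.0089·87.69)²) = √(0.017845 + 0.609088) = 0.7918 km
1–5: √((0.0100·111.32)² + (0.0001·87.69)²) = √(1.239214 + 0.000077) = 1.1132 km
5–6: √((-0.0108·111.32)² + (-0.0029·87.69)²) = √(1.445419 + 0.064669) = 1.2289 km
3–5: √((0.0122·111.32)² + (-0.0029·87.69)²) = √(1.844446 + 0.064669) = 1.3817 km
2–5: √((0.0124·111.32)² + (-0.0017·87.69)²) = √(1.905416 + 0.022223) = 1.3884 km
4–5: √((0.0134·111.32)² + (0.0060·87.69)²) = √(2.225133 + 0.276823) = 1.5818 km
Closest pair: 2–3 at 0.1076 km.

2 and 3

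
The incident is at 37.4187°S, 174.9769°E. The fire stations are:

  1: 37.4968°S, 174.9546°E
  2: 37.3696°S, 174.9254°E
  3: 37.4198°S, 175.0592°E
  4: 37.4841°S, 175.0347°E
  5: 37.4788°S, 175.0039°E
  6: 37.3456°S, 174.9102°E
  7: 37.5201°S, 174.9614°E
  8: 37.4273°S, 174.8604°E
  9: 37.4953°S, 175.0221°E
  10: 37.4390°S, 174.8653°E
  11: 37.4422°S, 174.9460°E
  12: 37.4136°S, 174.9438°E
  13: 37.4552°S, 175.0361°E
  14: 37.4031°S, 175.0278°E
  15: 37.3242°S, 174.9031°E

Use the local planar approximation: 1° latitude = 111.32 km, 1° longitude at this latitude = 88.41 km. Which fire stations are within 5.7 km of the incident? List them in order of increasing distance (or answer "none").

Distances from 37.4187°S, 174.9769°E:
1: √((-0.0781·111.32)² + (-0.0223·88.41)²) = √(75.587236 + 3.886982) = 8.9148 km
2: √((0.0491·111.32)² + (-0.0515·88.41)²) = √(29.875101 + 20.730856) = 7.1138 km
3: √((-0.0011·111.32)² + (0.0823·88.41)²) = √(0.014994 + 52.942257) = 7.2772 km
4: √((-0.0654·111.32)² + (0.0578·88.41)²) = √(53.003176 + 26.113102) = 8.8947 km
5: √((-0.0601·111.32)² + (0.0270·88.41)²) = √(44.760542 + 5.698103) = 7.1034 km
6: √((0.0731·111.32)² + (-0.0667·88.41)²) = √(66.218776 + 34.773984) = 10.0495 km
7: √((-0.1014·111.32)² + (-0.0155·88.41)²) = √(127.415512 + 1.877873) = 11.3707 km
8: √((-0.0086·111.32)² + (-0.1165·88.41)²) = √(0.916523 + 106.085159) = 10.3442 km
9: √((-0.0766·111.32)² + (0.0452·88.41)²) = √(72.711639 + 15.969071) = 9.4170 km
10: √((-0.0203·111.32)² + (-0.1116·88.41)²) = √(5.106678 + 97.348927) = 10.1220 km
11: √((-0.0235·111.32)² + (-0.0309·88.41)²) = √(6.843561 + 7.463108) = 3.7824 km
12: √((0.0051·111.32)² + (-0.0331·88.41)²) = √(0.322320 + 8.563647) = 2.9809 km
13: √((-0.0365·111.32)² + (0.0592·88.41)²) = √(16.509432 + 27.393416) = 6.6259 km
14: √((0.0156·111.32)² + (0.0509·88.41)²) = √(3.015752 + 20.250621) = 4.8235 km
15: √((0.0945·111.32)² + (-0.0738·88.41)²) = √(110.664930 + 42.571162) = 12.3789 km
Threshold 5.7 km: 12 (2.9809 km), 11 (3.7824 km), 14 (4.8235 km) are within range.

12, 11, 14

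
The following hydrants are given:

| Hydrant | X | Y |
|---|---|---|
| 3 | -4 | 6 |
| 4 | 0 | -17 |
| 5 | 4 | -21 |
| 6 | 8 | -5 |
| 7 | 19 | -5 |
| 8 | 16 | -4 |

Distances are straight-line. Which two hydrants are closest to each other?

7 and 8

Pairwise distances:
3–4: 23.3
3–5: 28.2
3–6: 16.3
3–7: 25.5
3–8: 22.4
4–5: 5.7
4–6: 14.4
4–7: 22.5
4–8: 20.6
5–6: 16.5
5–7: 21.9
5–8: 20.8
6–7: 11.0
6–8: 8.1
7–8: 3.2
Closest pair: 7–8 at 3.2.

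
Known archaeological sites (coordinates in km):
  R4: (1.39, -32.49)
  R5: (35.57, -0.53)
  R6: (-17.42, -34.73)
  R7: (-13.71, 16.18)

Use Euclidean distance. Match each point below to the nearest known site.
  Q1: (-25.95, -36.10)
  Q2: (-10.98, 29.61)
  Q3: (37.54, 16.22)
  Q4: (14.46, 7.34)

Q1 at (-25.95, -36.10):
  R4: √((27.34)² + (3.61)²) = √(747.4756 + 13.0321) = 27.58 km
  R5: √((61.52)² + (35.57)²) = √(3784.7104 + 1265.2249) = 71.06 km
  R6: √((8.53)² + (1.37)²) = √(72.7609 + 1.8769) = 8.64 km
  R7: √((12.24)² + (52.28)²) = √(149.8176 + 2733.1984) = 53.69 km
  → nearest: R6 (8.64 km)
Q2 at (-10.98, 29.61):
  R4: √((12.37)² + (-62.10)²) = √(153.0169 + 3856.4100) = 63.32 km
  R5: √((46.55)² + (-30.14)²) = √(2166.9025 + 908.4196) = 55.46 km
  R6: √((-6.44)² + (-64.34)²) = √(41.4736 + 4139.6356) = 64.66 km
  R7: √((-2.73)² + (-13.43)²) = √(7.4529 + 180.3649) = 13.70 km
  → nearest: R7 (13.70 km)
Q3 at (37.54, 16.22):
  R4: √((-36.15)² + (-48.71)²) = √(1306.8225 + 2372.6641) = 60.66 km
  R5: √((-1.97)² + (-16.75)²) = √(3.8809 + 280.5625) = 16.87 km
  R6: √((-54.96)² + (-50.95)²) = √(3020.6016 + 2595.9025) = 74.94 km
  R7: √((-51.25)² + (-0.04)²) = √(2626.5625 + 0.0016) = 51.25 km
  → nearest: R5 (16.87 km)
Q4 at (14.46, 7.34):
  R4: √((-13.07)² + (-39.83)²) = √(170.8249 + 1586.4289) = 41.92 km
  R5: √((21.11)² + (-7.87)²) = √(445.6321 + 61.9369) = 22.53 km
  R6: √((-31.88)² + (-42.07)²) = √(1016.3344 + 1769.8849) = 52.78 km
  R7: √((-28.17)² + (8.84)²) = √(793.5489 + 78.1456) = 29.52 km
  → nearest: R5 (22.53 km)

Q1→R6; Q2→R7; Q3→R5; Q4→R5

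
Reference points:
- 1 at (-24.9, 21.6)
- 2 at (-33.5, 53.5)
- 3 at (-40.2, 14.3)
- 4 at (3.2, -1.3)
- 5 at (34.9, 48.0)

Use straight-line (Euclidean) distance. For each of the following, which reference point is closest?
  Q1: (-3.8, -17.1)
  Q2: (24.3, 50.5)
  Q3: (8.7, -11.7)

Q1→4; Q2→5; Q3→4

Q1 at (-3.8, -17.1):
  1: 44.1
  2: 76.6
  3: 48.1
  4: 17.3
  5: 75.7
  → nearest: 4 (17.3)
Q2 at (24.3, 50.5):
  1: 57.1
  2: 57.9
  3: 74.0
  4: 55.9
  5: 10.9
  → nearest: 5 (10.9)
Q3 at (8.7, -11.7):
  1: 47.3
  2: 77.7
  3: 55.4
  4: 11.8
  5: 65.2
  → nearest: 4 (11.8)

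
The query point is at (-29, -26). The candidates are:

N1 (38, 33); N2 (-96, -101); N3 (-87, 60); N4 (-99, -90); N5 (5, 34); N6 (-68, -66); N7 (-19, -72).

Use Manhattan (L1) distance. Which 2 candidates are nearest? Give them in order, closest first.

Distances from (-29, -26):
N1: |67| + |59| = 67 + 59 = 126
N2: |-67| + |-75| = 67 + 75 = 142
N3: |-58| + |86| = 58 + 86 = 144
N4: |-70| + |-64| = 70 + 64 = 134
N5: |34| + |60| = 34 + 60 = 94
N6: |-39| + |-40| = 39 + 40 = 79
N7: |10| + |-46| = 10 + 46 = 56
Sorted: N7 (56) < N6 (79) < N5 (94) < N1 (126) < …

N7, N6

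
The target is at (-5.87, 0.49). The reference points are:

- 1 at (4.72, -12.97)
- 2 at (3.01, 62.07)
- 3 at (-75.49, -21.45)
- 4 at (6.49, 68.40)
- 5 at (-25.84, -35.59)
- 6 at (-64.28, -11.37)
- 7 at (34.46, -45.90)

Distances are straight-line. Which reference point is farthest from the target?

3

Distances from (-5.87, 0.49):
1: 17.13
2: 62.22
3: 73.00
4: 69.03
5: 41.24
6: 59.60
7: 61.47
Maximum: 3 at 73.00.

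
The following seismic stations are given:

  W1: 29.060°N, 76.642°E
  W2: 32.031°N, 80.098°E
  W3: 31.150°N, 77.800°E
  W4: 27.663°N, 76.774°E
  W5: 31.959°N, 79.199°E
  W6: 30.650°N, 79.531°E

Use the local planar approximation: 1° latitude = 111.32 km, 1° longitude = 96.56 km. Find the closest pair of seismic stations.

Pairwise distances:
W2–W5: √((-0.072·111.32)² + (-0.899·96.56)²) = √(64.24087 + 7535.53164) = 87.177 km
W5–W6: √((-1.309·111.32)² + (0.332·96.56)²) = √(21233.70055 + 1027.71023) = 149.203 km
W1–W4: √((-1.397·111.32)² + (0.132·96.56)²) = √(24184.61664 + 162.45848) = 156.035 km
W3–W5: √((0.809·111.32)² + (1.399·96.56)²) = √(8110.42175 + 18248.61645) = 162.355 km
W2–W6: √((-1.381·111.32)² + (-0.567·96.56)²) = √(23633.81069 + 2997.50994) = 163.191 km
W3–W6: √((-0.500·111.32)² + (1.731·96.56)²) = √(3098.03560 + 27937.57137) = 176.169 km
W2–W3: √((-0.881·111.32)² + (-2.298·96.56)²) = √(9618.29764 + 49237.33777) = 242.602 km
W1–W3: √((2.090·111.32)² + (1.158·96.56)²) = √(54130.11722 + 12502.92520) = 258.134 km
W1–W6: √((1.590·111.32)² + (2.889·96.56)²) = √(31328.57520 + 77819.70818) = 330.376 km
W3–W4: √((-3.487·111.32)² + (-1.026·96.56)²) = √(150678.15371 + 9814.97586) = 400.616 km
W1–W5: √((2.899·111.32)² + (2.557·96.56)²) = √(104146.05555 + 60961.54571) = 406.334 km
W4–W6: √((2.987·111.32)² + (2.757·96.56)²) = √(110564.78876 + 70870.91606) = 425.953 km
W1–W2: √((2.971·111.32)² + (3.456·96.56)²) = √(109383.47061 + 111363.27179) = 469.837 km
W4–W5: √((4.296·111.32)² + (2.425·96.56)²) = √(228704.62155 + 54829.96896) = 532.480 km
W2–W4: √((-4.368·111.32)² + (-3.324·96.56)²) = √(236434.93912 + 103018.81367) = 582.627 km
Closest pair: W2–W5 at 87.177 km.

W2 and W5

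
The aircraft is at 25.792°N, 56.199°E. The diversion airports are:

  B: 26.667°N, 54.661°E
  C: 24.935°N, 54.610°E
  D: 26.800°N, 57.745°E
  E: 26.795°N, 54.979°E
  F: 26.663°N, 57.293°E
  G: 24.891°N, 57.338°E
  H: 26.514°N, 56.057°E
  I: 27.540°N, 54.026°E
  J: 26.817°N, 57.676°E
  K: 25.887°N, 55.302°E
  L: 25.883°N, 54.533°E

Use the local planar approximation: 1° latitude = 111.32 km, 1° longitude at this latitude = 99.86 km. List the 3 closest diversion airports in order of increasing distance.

Distances from 25.792°N, 56.199°E:
B: √((0.875·111.32)² + (-1.538·99.86)²) = √(9487.73402 + 23588.25393) = 181.868 km
C: √((-0.857·111.32)² + (-1.589·99.86)²) = √(9101.39659 + 25178.56170) = 185.148 km
D: √((1.008·111.32)² + (1.546·99.86)²) = √(12591.20978 + 23834.28360) = 190.855 km
E: √((1.003·111.32)² + (-1.220·99.86)²) = √(12466.60678 + 14842.35397) = 165.254 km
F: √((0.871·111.32)² + (1.094·99.86)²) = √(9401.18730 + 11934.87205) = 146.069 km
G: √((-0.901·111.32)² + (1.139·99.86)²) = √(10059.95359 + 12936.91044) = 151.647 km
H: √((0.722·111.32)² + (-0.142·99.86)²) = √(6459.82556 + 201.07580) = 81.614 km
I: √((1.748·111.32)² + (-2.173·99.86)²) = √(37864.24067 + 47087.16854) = 291.464 km
J: √((1.025·111.32)² + (1.477·99.86)²) = √(13019.49461 + 21754.24995) = 186.477 km
K: √((0.095·111.32)² + (-0.897·99.86)²) = √(111.83909 + 8023.57672) = 90.197 km
L: √((0.091·111.32)² + (-1.666·99.86)²) = √(102.61933 + 27677.89883) = 166.675 km
Sorted: H (81.614 km) < K (90.197 km) < F (146.069 km) < G (151.647 km) < E (165.254 km) < …

H, K, F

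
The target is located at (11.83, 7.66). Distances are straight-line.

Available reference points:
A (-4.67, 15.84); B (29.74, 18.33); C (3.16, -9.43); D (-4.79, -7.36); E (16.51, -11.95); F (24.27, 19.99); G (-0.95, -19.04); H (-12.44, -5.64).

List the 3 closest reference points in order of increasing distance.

F, A, C

Distances from (11.83, 7.66):
A: 18.42
B: 20.85
C: 19.16
D: 22.40
E: 20.16
F: 17.52
G: 29.60
H: 27.68
Sorted: F (17.52) < A (18.42) < C (19.16) < E (20.16) < B (20.85) < …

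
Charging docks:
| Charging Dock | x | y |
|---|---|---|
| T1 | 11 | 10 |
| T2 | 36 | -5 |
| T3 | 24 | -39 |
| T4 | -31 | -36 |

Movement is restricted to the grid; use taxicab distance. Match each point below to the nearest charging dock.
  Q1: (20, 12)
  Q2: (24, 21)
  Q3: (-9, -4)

Q1→T1; Q2→T1; Q3→T1

Q1 at (20, 12):
  T1: |-9| + |-2| = 9 + 2 = 11
  T2: |16| + |-17| = 16 + 17 = 33
  T3: |4| + |-51| = 4 + 51 = 55
  T4: |-51| + |-48| = 51 + 48 = 99
  → nearest: T1 (11)
Q2 at (24, 21):
  T1: |-13| + |-11| = 13 + 11 = 24
  T2: |12| + |-26| = 12 + 26 = 38
  T3: |0| + |-60| = 0 + 60 = 60
  T4: |-55| + |-57| = 55 + 57 = 112
  → nearest: T1 (24)
Q3 at (-9, -4):
  T1: |20| + |14| = 20 + 14 = 34
  T2: |45| + |-1| = 45 + 1 = 46
  T3: |33| + |-35| = 33 + 35 = 68
  T4: |-22| + |-32| = 22 + 32 = 54
  → nearest: T1 (34)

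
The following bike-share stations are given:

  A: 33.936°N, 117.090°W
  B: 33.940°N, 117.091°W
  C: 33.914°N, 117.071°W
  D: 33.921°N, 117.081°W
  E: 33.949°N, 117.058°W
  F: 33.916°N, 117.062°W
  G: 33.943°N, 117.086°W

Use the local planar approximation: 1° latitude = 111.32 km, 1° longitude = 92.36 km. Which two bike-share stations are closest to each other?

Pairwise distances:
A–B: 0.455 km
A–C: 3.013 km
A–D: 1.865 km
A–E: 3.291 km
A–F: 3.412 km
A–G: 0.862 km
B–C: 3.434 km
B–D: 2.308 km
B–E: 3.208 km
B–F: 3.783 km
B–G: 0.570 km
C–D: 1.208 km
C–E: 4.077 km
C–F: 0.861 km
C–G: 3.513 km
D–E: 3.772 km
D–F: 1.841 km
D–G: 2.492 km
E–F: 3.692 km
E–G: 2.671 km
F–G: 3.735 km
Closest pair: A–B at 0.455 km.

A and B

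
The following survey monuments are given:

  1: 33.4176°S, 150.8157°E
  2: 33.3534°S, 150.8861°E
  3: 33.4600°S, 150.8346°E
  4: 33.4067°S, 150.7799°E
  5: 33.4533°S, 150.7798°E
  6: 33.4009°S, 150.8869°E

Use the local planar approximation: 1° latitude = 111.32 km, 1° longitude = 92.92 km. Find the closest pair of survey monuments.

1 and 4

Pairwise distances:
1–4: 3.5409 km
1–3: 5.0361 km
3–5: 5.1463 km
4–5: 5.1875 km
1–5: 5.1886 km
2–6: 5.2882 km
1–6: 6.8721 km
3–4: 7.8127 km
3–6: 8.1793 km
1–2: 9.6886 km
4–6: 9.9634 km
2–4: 11.5145 km
5–6: 11.5353 km
2–3: 12.7953 km
2–5: 14.8740 km
Closest pair: 1–4 at 3.5409 km.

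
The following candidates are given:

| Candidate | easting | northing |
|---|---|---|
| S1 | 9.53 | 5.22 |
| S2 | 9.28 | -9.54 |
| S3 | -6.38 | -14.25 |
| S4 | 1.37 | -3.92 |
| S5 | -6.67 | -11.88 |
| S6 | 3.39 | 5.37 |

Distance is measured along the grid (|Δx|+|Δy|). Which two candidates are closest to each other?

Pairwise distances:
S1–S2: |-0.25| + |-14.76| = 0.25 + 14.76 = 15.01
S1–S3: |-15.91| + |-19.47| = 15.91 + 19.47 = 35.38
S1–S4: |-8.16| + |-9.14| = 8.16 + 9.14 = 17.30
S1–S5: |-16.20| + |-17.10| = 16.20 + 17.10 = 33.30
S1–S6: |-6.14| + |0.15| = 6.14 + 0.15 = 6.29
S2–S3: |-15.66| + |-4.71| = 15.66 + 4.71 = 20.37
S2–S4: |-7.91| + |5.62| = 7.91 + 5.62 = 13.53
S2–S5: |-15.95| + |-2.34| = 15.95 + 2.34 = 18.29
S2–S6: |-5.89| + |14.91| = 5.89 + 14.91 = 20.80
S3–S4: |7.75| + |10.33| = 7.75 + 10.33 = 18.08
S3–S5: |-0.29| + |2.37| = 0.29 + 2.37 = 2.66
S3–S6: |9.77| + |19.62| = 9.77 + 19.62 = 29.39
S4–S5: |-8.04| + |-7.96| = 8.04 + 7.96 = 16.00
S4–S6: |2.02| + |9.29| = 2.02 + 9.29 = 11.31
S5–S6: |10.06| + |17.25| = 10.06 + 17.25 = 27.31
Closest pair: S3–S5 at 2.66.

S3 and S5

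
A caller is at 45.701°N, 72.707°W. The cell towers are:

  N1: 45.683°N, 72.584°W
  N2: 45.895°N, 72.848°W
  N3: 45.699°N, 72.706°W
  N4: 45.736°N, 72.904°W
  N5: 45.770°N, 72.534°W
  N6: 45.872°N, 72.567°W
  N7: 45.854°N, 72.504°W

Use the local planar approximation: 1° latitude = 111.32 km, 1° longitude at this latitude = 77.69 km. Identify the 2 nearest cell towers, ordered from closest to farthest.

N3, N1

Distances from 45.701°N, 72.707°W:
N1: 9.764 km
N2: 24.215 km
N3: 0.236 km
N4: 15.793 km
N5: 15.480 km
N6: 21.924 km
N7: 23.212 km
Sorted: N3 (0.236 km) < N1 (9.764 km) < N5 (15.480 km) < N4 (15.793 km) < …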